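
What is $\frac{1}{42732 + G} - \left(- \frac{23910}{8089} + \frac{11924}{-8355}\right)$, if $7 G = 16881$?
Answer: $\frac{6240525371173}{1423783595865} \approx 4.3831$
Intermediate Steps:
$G = \frac{16881}{7}$ ($G = \frac{1}{7} \cdot 16881 = \frac{16881}{7} \approx 2411.6$)
$\frac{1}{42732 + G} - \left(- \frac{23910}{8089} + \frac{11924}{-8355}\right) = \frac{1}{42732 + \frac{16881}{7}} - \left(- \frac{23910}{8089} + \frac{11924}{-8355}\right) = \frac{1}{\frac{316005}{7}} - \left(\left(-23910\right) \frac{1}{8089} + 11924 \left(- \frac{1}{8355}\right)\right) = \frac{7}{316005} - \left(- \frac{23910}{8089} - \frac{11924}{8355}\right) = \frac{7}{316005} - - \frac{296221286}{67583595} = \frac{7}{316005} + \frac{296221286}{67583595} = \frac{6240525371173}{1423783595865}$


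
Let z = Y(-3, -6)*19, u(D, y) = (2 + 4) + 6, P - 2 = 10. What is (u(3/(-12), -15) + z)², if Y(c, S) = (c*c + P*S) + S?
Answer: 1687401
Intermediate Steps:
P = 12 (P = 2 + 10 = 12)
Y(c, S) = c² + 13*S (Y(c, S) = (c*c + 12*S) + S = (c² + 12*S) + S = c² + 13*S)
u(D, y) = 12 (u(D, y) = 6 + 6 = 12)
z = -1311 (z = ((-3)² + 13*(-6))*19 = (9 - 78)*19 = -69*19 = -1311)
(u(3/(-12), -15) + z)² = (12 - 1311)² = (-1299)² = 1687401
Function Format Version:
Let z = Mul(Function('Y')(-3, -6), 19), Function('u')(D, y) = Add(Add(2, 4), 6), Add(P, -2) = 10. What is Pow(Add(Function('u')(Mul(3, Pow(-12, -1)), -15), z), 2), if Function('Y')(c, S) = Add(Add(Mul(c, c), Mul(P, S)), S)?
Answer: 1687401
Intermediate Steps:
P = 12 (P = Add(2, 10) = 12)
Function('Y')(c, S) = Add(Pow(c, 2), Mul(13, S)) (Function('Y')(c, S) = Add(Add(Mul(c, c), Mul(12, S)), S) = Add(Add(Pow(c, 2), Mul(12, S)), S) = Add(Pow(c, 2), Mul(13, S)))
Function('u')(D, y) = 12 (Function('u')(D, y) = Add(6, 6) = 12)
z = -1311 (z = Mul(Add(Pow(-3, 2), Mul(13, -6)), 19) = Mul(Add(9, -78), 19) = Mul(-69, 19) = -1311)
Pow(Add(Function('u')(Mul(3, Pow(-12, -1)), -15), z), 2) = Pow(Add(12, -1311), 2) = Pow(-1299, 2) = 1687401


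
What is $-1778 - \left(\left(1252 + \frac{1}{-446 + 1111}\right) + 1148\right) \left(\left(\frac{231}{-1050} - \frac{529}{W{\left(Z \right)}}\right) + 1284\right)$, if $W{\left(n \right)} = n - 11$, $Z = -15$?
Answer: $- \frac{676834930091}{216125} \approx -3.1317 \cdot 10^{6}$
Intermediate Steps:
$W{\left(n \right)} = -11 + n$ ($W{\left(n \right)} = n - 11 = -11 + n$)
$-1778 - \left(\left(1252 + \frac{1}{-446 + 1111}\right) + 1148\right) \left(\left(\frac{231}{-1050} - \frac{529}{W{\left(Z \right)}}\right) + 1284\right) = -1778 - \left(\left(1252 + \frac{1}{-446 + 1111}\right) + 1148\right) \left(\left(\frac{231}{-1050} - \frac{529}{-11 - 15}\right) + 1284\right) = -1778 - \left(\left(1252 + \frac{1}{665}\right) + 1148\right) \left(\left(231 \left(- \frac{1}{1050}\right) - \frac{529}{-26}\right) + 1284\right) = -1778 - \left(\left(1252 + \frac{1}{665}\right) + 1148\right) \left(\left(- \frac{11}{50} - - \frac{529}{26}\right) + 1284\right) = -1778 - \left(\frac{832581}{665} + 1148\right) \left(\left(- \frac{11}{50} + \frac{529}{26}\right) + 1284\right) = -1778 - \frac{1596001 \left(\frac{6541}{325} + 1284\right)}{665} = -1778 - \frac{1596001}{665} \cdot \frac{423841}{325} = -1778 - \frac{676450659841}{216125} = - \frac{676834930091}{216125}$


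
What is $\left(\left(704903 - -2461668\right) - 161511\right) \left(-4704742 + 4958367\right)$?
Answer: $762158342500$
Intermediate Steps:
$\left(\left(704903 - -2461668\right) - 161511\right) \left(-4704742 + 4958367\right) = \left(\left(704903 + 2461668\right) - 161511\right) 253625 = \left(3166571 - 161511\right) 253625 = 3005060 \cdot 253625 = 762158342500$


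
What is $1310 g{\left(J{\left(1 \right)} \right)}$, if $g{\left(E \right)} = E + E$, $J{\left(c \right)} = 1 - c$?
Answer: $0$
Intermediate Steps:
$g{\left(E \right)} = 2 E$
$1310 g{\left(J{\left(1 \right)} \right)} = 1310 \cdot 2 \left(1 - 1\right) = 1310 \cdot 2 \cdot 0 = 1310 \cdot 0 = 0$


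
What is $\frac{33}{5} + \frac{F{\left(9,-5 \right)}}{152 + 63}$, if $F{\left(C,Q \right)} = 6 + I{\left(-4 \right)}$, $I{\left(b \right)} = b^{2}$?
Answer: $\frac{1441}{215} \approx 6.7023$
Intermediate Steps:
$F{\left(C,Q \right)} = 22$ ($F{\left(C,Q \right)} = 6 + \left(-4\right)^{2} = 6 + 16 = 22$)
$\frac{33}{5} + \frac{F{\left(9,-5 \right)}}{152 + 63} = \frac{33}{5} + \frac{22}{152 + 63} = 33 \cdot \frac{1}{5} + \frac{22}{215} = \frac{33}{5} + 22 \cdot \frac{1}{215} = \frac{33}{5} + \frac{22}{215} = \frac{1441}{215}$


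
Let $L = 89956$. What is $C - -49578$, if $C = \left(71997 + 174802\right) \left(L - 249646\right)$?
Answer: $-39411282732$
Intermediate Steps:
$C = -39411332310$ ($C = \left(71997 + 174802\right) \left(89956 - 249646\right) = 246799 \left(-159690\right) = -39411332310$)
$C - -49578 = -39411332310 - -49578 = -39411332310 + 49578 = -39411282732$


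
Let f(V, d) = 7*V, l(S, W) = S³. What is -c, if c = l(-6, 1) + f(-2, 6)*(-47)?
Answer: -442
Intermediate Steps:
c = 442 (c = (-6)³ + (7*(-2))*(-47) = -216 - 14*(-47) = -216 + 658 = 442)
-c = -1*442 = -442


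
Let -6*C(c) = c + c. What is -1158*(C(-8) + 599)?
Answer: -696730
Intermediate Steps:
C(c) = -c/3 (C(c) = -(c + c)/6 = -c/3)
-1158*(C(-8) + 599) = -1158*(-1/3*(-8) + 599) = -1158*(8/3 + 599) = -1158*1805/3 = -696730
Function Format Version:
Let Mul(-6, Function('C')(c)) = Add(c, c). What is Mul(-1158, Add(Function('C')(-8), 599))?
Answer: -696730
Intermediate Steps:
Function('C')(c) = Mul(Rational(-1, 3), c) (Function('C')(c) = Mul(Rational(-1, 6), Add(c, c)) = Mul(Rational(-1, 6), Mul(2, c)) = Mul(Rational(-1, 3), c))
Mul(-1158, Add(Function('C')(-8), 599)) = Mul(-1158, Add(Mul(Rational(-1, 3), -8), 599)) = Mul(-1158, Add(Rational(8, 3), 599)) = Mul(-1158, Rational(1805, 3)) = -696730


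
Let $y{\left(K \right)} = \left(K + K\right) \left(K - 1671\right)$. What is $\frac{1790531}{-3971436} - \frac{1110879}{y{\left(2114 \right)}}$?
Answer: $- \frac{138668867453}{132830634174} \approx -1.044$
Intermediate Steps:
$y{\left(K \right)} = 2 K \left(-1671 + K\right)$
$\frac{1790531}{-3971436} - \frac{1110879}{y{\left(2114 \right)}} = \frac{1790531}{-3971436} - \frac{1110879}{2 \cdot 2114 \left(-1671 + 2114\right)} = 1790531 \left(- \frac{1}{3971436}\right) - \frac{1110879}{2 \cdot 2114 \cdot 443} = - \frac{1790531}{3971436} - \frac{1110879}{1873004} = - \frac{1790531}{3971436} - \frac{158697}{267572} = - \frac{138668867453}{132830634174}$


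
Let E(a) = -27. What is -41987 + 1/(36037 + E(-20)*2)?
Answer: -1510818220/35983 ≈ -41987.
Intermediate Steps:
-41987 + 1/(36037 + E(-20)*2) = -41987 + 1/(36037 - 27*2) = -41987 + 1/(36037 - 54) = -41987 + 1/35983 = -1510818220/35983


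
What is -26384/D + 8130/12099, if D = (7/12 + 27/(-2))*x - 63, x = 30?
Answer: 12662062/213749 ≈ 59.238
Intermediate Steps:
D = -901/2 (D = (7/12 + 27/(-2))*30 - 63 = (7*(1/12) + 27*(-1/2))*30 - 63 = (7/12 - 27/2)*30 - 63 = -155/12*30 - 63 = -775/2 - 63 = -901/2 ≈ -450.50)
-26384/D + 8130/12099 = -26384/(-901/2) + 8130/12099 = -26384*(-2/901) + 8130*(1/12099) = 3104/53 + 2710/4033 = 12662062/213749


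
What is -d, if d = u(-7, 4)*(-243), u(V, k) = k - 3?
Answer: 243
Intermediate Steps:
u(V, k) = -3 + k
d = -243 (d = (-3 + 4)*(-243) = 1*(-243) = -243)
-d = -1*(-243) = 243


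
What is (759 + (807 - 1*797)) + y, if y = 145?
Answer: 914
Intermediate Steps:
(759 + (807 - 1*797)) + y = (759 + (807 - 1*797)) + 145 = (759 + (807 - 797)) + 145 = (759 + 10) + 145 = 769 + 145 = 914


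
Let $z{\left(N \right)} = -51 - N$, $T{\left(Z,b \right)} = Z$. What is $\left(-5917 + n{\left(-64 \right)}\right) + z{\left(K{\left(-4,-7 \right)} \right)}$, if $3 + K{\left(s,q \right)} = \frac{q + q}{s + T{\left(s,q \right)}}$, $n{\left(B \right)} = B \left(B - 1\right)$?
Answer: $- \frac{7227}{4} \approx -1806.8$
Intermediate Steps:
$n{\left(B \right)} = B \left(-1 + B\right)$
$K{\left(s,q \right)} = -3 + \frac{q}{s}$ ($K{\left(s,q \right)} = -3 + \frac{q + q}{s + s} = -3 + \frac{2 q}{2 s} = -3 + 2 q \frac{1}{2 s} = -3 + \frac{q}{s}$)
$\left(-5917 + n{\left(-64 \right)}\right) + z{\left(K{\left(-4,-7 \right)} \right)} = \left(-5917 - 64 \left(-1 - 64\right)\right) - \left(48 + \frac{7}{4}\right) = \left(-5917 - -4160\right) - \left(48 + \frac{7}{4}\right) = \left(-5917 + 4160\right) - \frac{199}{4} = -1757 - \frac{199}{4} = - \frac{7227}{4}$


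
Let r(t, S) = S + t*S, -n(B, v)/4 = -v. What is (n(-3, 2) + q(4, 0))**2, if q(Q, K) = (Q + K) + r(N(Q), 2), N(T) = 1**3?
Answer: 256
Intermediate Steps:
n(B, v) = 4*v (n(B, v) = -(-4)*v = 4*v)
N(T) = 1
r(t, S) = S + S*t
q(Q, K) = 4 + K + Q (q(Q, K) = (Q + K) + 2*(1 + 1) = (K + Q) + 2*2 = (K + Q) + 4 = 4 + K + Q)
(n(-3, 2) + q(4, 0))**2 = (4*2 + (4 + 0 + 4))**2 = (8 + 8)**2 = 16**2 = 256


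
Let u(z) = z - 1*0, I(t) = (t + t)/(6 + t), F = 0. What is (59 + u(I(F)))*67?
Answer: 3953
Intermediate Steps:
I(t) = 2*t/(6 + t) (I(t) = (2*t)/(6 + t) = 2*t/(6 + t))
u(z) = z (u(z) = z + 0 = z)
(59 + u(I(F)))*67 = (59 + 2*0/(6 + 0))*67 = (59 + 2*0/6)*67 = (59 + 2*0*(1/6))*67 = (59 + 0)*67 = 59*67 = 3953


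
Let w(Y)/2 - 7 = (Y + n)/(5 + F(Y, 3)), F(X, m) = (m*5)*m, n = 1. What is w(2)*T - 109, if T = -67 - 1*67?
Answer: -50027/25 ≈ -2001.1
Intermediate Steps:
F(X, m) = 5*m**2 (F(X, m) = (5*m)*m = 5*m**2)
T = -134 (T = -67 - 67 = -134)
w(Y) = 351/25 + Y/25 (w(Y) = 14 + 2*((Y + 1)/(5 + 5*3**2)) = 14 + 2*((1 + Y)/(5 + 5*9)) = 14 + 2*((1 + Y)/(5 + 45)) = 14 + 2*((1 + Y)/50) = 14 + 2*((1 + Y)*(1/50)) = 14 + 2*(1/50 + Y/50) = 14 + (1/25 + Y/25) = 351/25 + Y/25)
w(2)*T - 109 = (351/25 + (1/25)*2)*(-134) - 109 = (351/25 + 2/25)*(-134) - 109 = (353/25)*(-134) - 109 = -47302/25 - 109 = -50027/25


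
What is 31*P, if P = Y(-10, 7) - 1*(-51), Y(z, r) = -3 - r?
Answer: 1271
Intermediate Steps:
P = 41 (P = (-3 - 1*7) - 1*(-51) = (-3 - 7) + 51 = -10 + 51 = 41)
31*P = 31*41 = 1271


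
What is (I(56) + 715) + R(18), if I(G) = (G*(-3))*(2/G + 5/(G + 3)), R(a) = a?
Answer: 42053/59 ≈ 712.76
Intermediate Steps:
I(G) = -3*G*(2/G + 5/(3 + G)) (I(G) = (-3*G)*(2/G + 5/(3 + G)) = -3*G*(2/G + 5/(3 + G)))
(I(56) + 715) + R(18) = (3*(-6 - 7*56)/(3 + 56) + 715) + 18 = (3*(-6 - 392)/59 + 715) + 18 = (3*(1/59)*(-398) + 715) + 18 = (-1194/59 + 715) + 18 = 40991/59 + 18 = 42053/59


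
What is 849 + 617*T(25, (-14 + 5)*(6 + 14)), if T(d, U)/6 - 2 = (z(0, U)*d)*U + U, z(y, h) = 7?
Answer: -117271107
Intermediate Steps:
T(d, U) = 12 + 6*U + 42*U*d (T(d, U) = 12 + 6*((7*d)*U + U) = 12 + 6*(7*U*d + U) = 12 + 6*(U + 7*U*d) = 12 + (6*U + 42*U*d) = 12 + 6*U + 42*U*d)
849 + 617*T(25, (-14 + 5)*(6 + 14)) = 849 + 617*(12 + 6*((-14 + 5)*(6 + 14)) + 42*((-14 + 5)*(6 + 14))*25) = 849 + 617*(12 + 6*(-9*20) + 42*(-9*20)*25) = 849 + 617*(12 + 6*(-180) + 42*(-180)*25) = 849 + 617*(12 - 1080 - 189000) = 849 + 617*(-190068) = 849 - 117271956 = -117271107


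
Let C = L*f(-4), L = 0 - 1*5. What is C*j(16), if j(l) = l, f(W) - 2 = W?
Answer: 160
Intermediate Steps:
L = -5 (L = 0 - 5 = -5)
f(W) = 2 + W
C = 10 (C = -5*(2 - 4) = -5*(-2) = 10)
C*j(16) = 10*16 = 160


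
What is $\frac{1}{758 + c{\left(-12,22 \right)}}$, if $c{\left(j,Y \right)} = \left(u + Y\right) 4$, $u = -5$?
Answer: $\frac{1}{826} \approx 0.0012107$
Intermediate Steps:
$c{\left(j,Y \right)} = -20 + 4 Y$ ($c{\left(j,Y \right)} = \left(-5 + Y\right) 4 = -20 + 4 Y$)
$\frac{1}{758 + c{\left(-12,22 \right)}} = \frac{1}{758 + \left(-20 + 4 \cdot 22\right)} = \frac{1}{758 + \left(-20 + 88\right)} = \frac{1}{758 + 68} = \frac{1}{826}$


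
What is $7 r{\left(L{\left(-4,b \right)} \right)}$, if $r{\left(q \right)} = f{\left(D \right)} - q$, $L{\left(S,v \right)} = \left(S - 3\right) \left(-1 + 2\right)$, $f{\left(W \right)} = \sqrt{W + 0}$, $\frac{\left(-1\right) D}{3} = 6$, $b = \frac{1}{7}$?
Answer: $49 + 21 i \sqrt{2} \approx 49.0 + 29.698 i$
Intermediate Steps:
$b = \frac{1}{7} \approx 0.14286$
$D = -18$ ($D = \left(-3\right) 6 = -18$)
$f{\left(W \right)} = \sqrt{W}$
$L{\left(S,v \right)} = -3 + S$ ($L{\left(S,v \right)} = \left(-3 + S\right) 1 = -3 + S$)
$r{\left(q \right)} = - q + 3 i \sqrt{2}$ ($r{\left(q \right)} = \sqrt{-18} - q = 3 i \sqrt{2} - q = - q + 3 i \sqrt{2}$)
$7 r{\left(L{\left(-4,b \right)} \right)} = 7 \left(- (-3 - 4) + 3 i \sqrt{2}\right) = 7 \left(\left(-1\right) \left(-7\right) + 3 i \sqrt{2}\right) = 7 \left(7 + 3 i \sqrt{2}\right) = 49 + 21 i \sqrt{2}$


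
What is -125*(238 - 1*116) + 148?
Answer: -15102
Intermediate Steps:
-125*(238 - 1*116) + 148 = -125*(238 - 116) + 148 = -125*122 + 148 = -15250 + 148 = -15102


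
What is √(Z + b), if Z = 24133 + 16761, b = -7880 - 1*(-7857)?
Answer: √40871 ≈ 202.17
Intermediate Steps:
b = -23 (b = -7880 + 7857 = -23)
Z = 40894
√(Z + b) = √(40894 - 23) = √40871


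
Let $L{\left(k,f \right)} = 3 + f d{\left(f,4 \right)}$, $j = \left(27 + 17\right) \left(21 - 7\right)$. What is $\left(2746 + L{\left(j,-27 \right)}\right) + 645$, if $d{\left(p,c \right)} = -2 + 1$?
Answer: $3421$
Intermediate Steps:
$d{\left(p,c \right)} = -1$
$j = 616$ ($j = 44 \cdot 14 = 616$)
$L{\left(k,f \right)} = 3 - f$ ($L{\left(k,f \right)} = 3 + f \left(-1\right) = 3 - f$)
$\left(2746 + L{\left(j,-27 \right)}\right) + 645 = \left(2746 + \left(3 - -27\right)\right) + 645 = \left(2746 + \left(3 + 27\right)\right) + 645 = \left(2746 + 30\right) + 645 = 2776 + 645 = 3421$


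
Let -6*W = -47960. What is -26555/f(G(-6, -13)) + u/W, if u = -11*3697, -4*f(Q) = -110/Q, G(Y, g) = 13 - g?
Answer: -602176961/23980 ≈ -25112.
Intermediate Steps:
f(Q) = 55/(2*Q) (f(Q) = -(-55)/(2*Q) = 55/(2*Q))
u = -40667
W = 23980/3 (W = -⅙*(-47960) = 23980/3 ≈ 7993.3)
-26555/f(G(-6, -13)) + u/W = -26555/(55/(2*(13 - 1*(-13)))) - 40667/23980/3 = -26555/(55/(2*(13 + 13))) - 40667*3/23980 = -26555/((55/2)/26) - 11091/2180 = -26555/((55/2)*(1/26)) - 11091/2180 = -26555/55/52 - 11091/2180 = -26555*52/55 - 11091/2180 = -276172/11 - 11091/2180 = -602176961/23980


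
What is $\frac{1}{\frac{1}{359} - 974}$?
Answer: $- \frac{359}{349665} \approx -0.0010267$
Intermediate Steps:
$\frac{1}{\frac{1}{359} - 974} = \frac{1}{- \frac{349665}{359}} = - \frac{359}{349665}$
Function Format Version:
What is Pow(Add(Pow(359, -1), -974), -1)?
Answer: Rational(-359, 349665) ≈ -0.0010267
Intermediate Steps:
Pow(Add(Pow(359, -1), -974), -1) = Pow(Add(Rational(1, 359), -974), -1) = Pow(Rational(-349665, 359), -1) = Rational(-359, 349665)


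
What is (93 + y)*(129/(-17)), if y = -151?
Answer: 7482/17 ≈ 440.12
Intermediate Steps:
(93 + y)*(129/(-17)) = (93 - 151)*(129/(-17)) = -7482*(-1)/17 = -58*(-129/17) = 7482/17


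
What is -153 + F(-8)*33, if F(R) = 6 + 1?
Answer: 78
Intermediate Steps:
F(R) = 7
-153 + F(-8)*33 = -153 + 7*33 = -153 + 231 = 78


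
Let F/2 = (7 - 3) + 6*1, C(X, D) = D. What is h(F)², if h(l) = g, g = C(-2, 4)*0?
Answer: 0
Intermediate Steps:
F = 20 (F = 2*((7 - 3) + 6*1) = 2*(4 + 6) = 2*10 = 20)
g = 0 (g = 4*0 = 0)
h(l) = 0
h(F)² = 0² = 0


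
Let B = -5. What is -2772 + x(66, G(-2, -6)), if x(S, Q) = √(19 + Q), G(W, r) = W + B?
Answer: -2772 + 2*√3 ≈ -2768.5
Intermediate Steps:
G(W, r) = -5 + W (G(W, r) = W - 5 = -5 + W)
-2772 + x(66, G(-2, -6)) = -2772 + √(19 + (-5 - 2)) = -2772 + √(19 - 7) = -2772 + √12 = -2772 + 2*√3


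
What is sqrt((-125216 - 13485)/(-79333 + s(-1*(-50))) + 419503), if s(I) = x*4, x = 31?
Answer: 2*sqrt(73111121159557)/26403 ≈ 647.69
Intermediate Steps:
s(I) = 124 (s(I) = 31*4 = 124)
sqrt((-125216 - 13485)/(-79333 + s(-1*(-50))) + 419503) = sqrt((-125216 - 13485)/(-79333 + 124) + 419503) = sqrt(-138701/(-79209) + 419503) = sqrt(-138701*(-1/79209) + 419503) = sqrt(138701/79209 + 419503) = sqrt(33228551828/79209) = 2*sqrt(73111121159557)/26403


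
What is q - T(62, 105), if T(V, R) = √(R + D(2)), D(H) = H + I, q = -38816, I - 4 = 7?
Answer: -38816 - √118 ≈ -38827.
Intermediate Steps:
I = 11 (I = 4 + 7 = 11)
D(H) = 11 + H (D(H) = H + 11 = 11 + H)
T(V, R) = √(13 + R) (T(V, R) = √(R + (11 + 2)) = √(R + 13) = √(13 + R))
q - T(62, 105) = -38816 - √(13 + 105) = -38816 - √118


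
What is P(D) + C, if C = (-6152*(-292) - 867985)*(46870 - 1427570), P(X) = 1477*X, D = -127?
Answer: -1281840686879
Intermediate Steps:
C = -1281840499300 (C = (1796384 - 867985)*(-1380700) = 928399*(-1380700) = -1281840499300)
P(D) + C = 1477*(-127) - 1281840499300 = -187579 - 1281840499300 = -1281840686879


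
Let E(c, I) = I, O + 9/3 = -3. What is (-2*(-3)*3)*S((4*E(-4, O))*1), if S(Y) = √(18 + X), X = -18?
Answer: 0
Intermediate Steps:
O = -6 (O = -3 - 3 = -6)
S(Y) = 0 (S(Y) = √(18 - 18) = √0 = 0)
(-2*(-3)*3)*S((4*E(-4, O))*1) = (-2*(-3)*3)*0 = (6*3)*0 = 18*0 = 0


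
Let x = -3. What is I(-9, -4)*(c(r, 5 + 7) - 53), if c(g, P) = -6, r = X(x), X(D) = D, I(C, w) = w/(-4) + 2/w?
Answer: -59/2 ≈ -29.500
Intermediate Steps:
I(C, w) = 2/w - w/4 (I(C, w) = w*(-1/4) + 2/w = -w/4 + 2/w = 2/w - w/4)
r = -3
I(-9, -4)*(c(r, 5 + 7) - 53) = (2/(-4) - 1/4*(-4))*(-6 - 53) = (2*(-1/4) + 1)*(-59) = (-1/2 + 1)*(-59) = (1/2)*(-59) = -59/2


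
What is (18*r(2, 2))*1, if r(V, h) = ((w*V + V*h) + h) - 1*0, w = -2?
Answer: 36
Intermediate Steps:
r(V, h) = h - 2*V + V*h (r(V, h) = ((-2*V + V*h) + h) - 1*0 = (h - 2*V + V*h) + 0 = h - 2*V + V*h)
(18*r(2, 2))*1 = (18*(2 - 2*2 + 2*2))*1 = (18*(2 - 4 + 4))*1 = (18*2)*1 = 36*1 = 36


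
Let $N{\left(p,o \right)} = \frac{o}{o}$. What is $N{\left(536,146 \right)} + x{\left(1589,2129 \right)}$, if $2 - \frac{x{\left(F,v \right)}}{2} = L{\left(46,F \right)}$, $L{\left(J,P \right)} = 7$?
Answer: $-9$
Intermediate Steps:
$x{\left(F,v \right)} = -10$ ($x{\left(F,v \right)} = 4 - 14 = -10$)
$N{\left(p,o \right)} = 1$
$N{\left(536,146 \right)} + x{\left(1589,2129 \right)} = 1 - 10 = -9$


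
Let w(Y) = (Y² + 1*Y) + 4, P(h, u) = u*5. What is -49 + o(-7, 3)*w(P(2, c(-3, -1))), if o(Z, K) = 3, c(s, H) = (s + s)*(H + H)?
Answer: 10943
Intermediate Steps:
c(s, H) = 4*H*s (c(s, H) = (2*s)*(2*H) = 4*H*s)
P(h, u) = 5*u
w(Y) = 4 + Y + Y² (w(Y) = (Y² + Y) + 4 = (Y + Y²) + 4 = 4 + Y + Y²)
-49 + o(-7, 3)*w(P(2, c(-3, -1))) = -49 + 3*(4 + 5*(4*(-1)*(-3)) + (5*(4*(-1)*(-3)))²) = -49 + 3*(4 + 5*12 + (5*12)²) = -49 + 3*(4 + 60 + 60²) = -49 + 3*(4 + 60 + 3600) = -49 + 3*3664 = -49 + 10992 = 10943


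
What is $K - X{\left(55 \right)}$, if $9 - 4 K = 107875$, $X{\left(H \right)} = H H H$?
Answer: $- \frac{386683}{2} \approx -1.9334 \cdot 10^{5}$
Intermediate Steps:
$X{\left(H \right)} = H^{3}$ ($X{\left(H \right)} = H^{2} H = H^{3}$)
$K = - \frac{53933}{2}$ ($K = \frac{9}{4} - \frac{107875}{4} = - \frac{53933}{2} \approx -26967.0$)
$K - X{\left(55 \right)} = - \frac{53933}{2} - 55^{3} = - \frac{53933}{2} - 166375 = - \frac{386683}{2}$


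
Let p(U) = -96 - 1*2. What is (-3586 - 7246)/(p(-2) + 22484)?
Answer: -5416/11193 ≈ -0.48387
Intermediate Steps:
p(U) = -98 (p(U) = -96 - 2 = -98)
(-3586 - 7246)/(p(-2) + 22484) = (-3586 - 7246)/(-98 + 22484) = -10832/22386 = -10832*1/22386 = -5416/11193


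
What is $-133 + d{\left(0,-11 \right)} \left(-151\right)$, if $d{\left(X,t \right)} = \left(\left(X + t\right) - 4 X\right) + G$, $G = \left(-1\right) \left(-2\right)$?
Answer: $1226$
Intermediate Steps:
$G = 2$
$d{\left(X,t \right)} = 2 + t - 3 X$ ($d{\left(X,t \right)} = \left(\left(X + t\right) - 4 X\right) + 2 = \left(t - 3 X\right) + 2 = 2 + t - 3 X$)
$-133 + d{\left(0,-11 \right)} \left(-151\right) = -133 + \left(2 - 11 - 0\right) \left(-151\right) = -133 + \left(2 - 11 + 0\right) \left(-151\right) = -133 - -1359 = -133 + 1359 = 1226$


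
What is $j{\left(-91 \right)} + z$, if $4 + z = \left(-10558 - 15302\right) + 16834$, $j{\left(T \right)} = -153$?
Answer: $-9183$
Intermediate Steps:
$z = -9030$ ($z = -4 + \left(\left(-10558 - 15302\right) + 16834\right) = -4 + \left(-25860 + 16834\right) = -4 - 9026 = -9030$)
$j{\left(-91 \right)} + z = -153 - 9030 = -9183$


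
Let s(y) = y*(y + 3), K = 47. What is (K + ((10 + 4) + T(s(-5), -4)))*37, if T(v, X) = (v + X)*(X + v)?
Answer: 3589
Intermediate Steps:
s(y) = y*(3 + y)
T(v, X) = (X + v)² (T(v, X) = (X + v)*(X + v) = (X + v)²)
(K + ((10 + 4) + T(s(-5), -4)))*37 = (47 + ((10 + 4) + (-4 - 5*(3 - 5))²))*37 = (47 + (14 + (-4 - 5*(-2))²))*37 = (47 + (14 + (-4 + 10)²))*37 = (47 + (14 + 6²))*37 = (47 + (14 + 36))*37 = (47 + 50)*37 = 97*37 = 3589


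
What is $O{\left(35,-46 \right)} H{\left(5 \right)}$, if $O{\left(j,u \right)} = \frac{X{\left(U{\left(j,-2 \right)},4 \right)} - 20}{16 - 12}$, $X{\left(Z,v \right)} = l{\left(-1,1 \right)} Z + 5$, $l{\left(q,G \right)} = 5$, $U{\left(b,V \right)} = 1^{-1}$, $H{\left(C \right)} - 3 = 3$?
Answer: $-15$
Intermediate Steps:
$H{\left(C \right)} = 6$ ($H{\left(C \right)} = 3 + 3 = 6$)
$U{\left(b,V \right)} = 1$
$X{\left(Z,v \right)} = 5 + 5 Z$ ($X{\left(Z,v \right)} = 5 Z + 5 = 5 + 5 Z$)
$O{\left(j,u \right)} = - \frac{5}{2}$ ($O{\left(j,u \right)} = \frac{\left(5 + 5 \cdot 1\right) - 20}{16 - 12} = \frac{\left(5 + 5\right) - 20}{4} = \left(10 - 20\right) \frac{1}{4} = \left(-10\right) \frac{1}{4} = - \frac{5}{2}$)
$O{\left(35,-46 \right)} H{\left(5 \right)} = \left(- \frac{5}{2}\right) 6 = -15$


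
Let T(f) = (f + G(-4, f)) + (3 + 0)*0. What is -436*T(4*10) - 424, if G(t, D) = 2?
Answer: -18736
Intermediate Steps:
T(f) = 2 + f (T(f) = (f + 2) + (3 + 0)*0 = (2 + f) + 3*0 = (2 + f) + 0 = 2 + f)
-436*T(4*10) - 424 = -436*(2 + 4*10) - 424 = -436*(2 + 40) - 424 = -436*42 - 424 = -18312 - 424 = -18736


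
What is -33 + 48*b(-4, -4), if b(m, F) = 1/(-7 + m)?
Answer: -411/11 ≈ -37.364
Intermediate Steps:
-33 + 48*b(-4, -4) = -33 + 48/(-7 - 4) = -33 + 48/(-11) = -33 + 48*(-1/11) = -33 - 48/11 = -411/11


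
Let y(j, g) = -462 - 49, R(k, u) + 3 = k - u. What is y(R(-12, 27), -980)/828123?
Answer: -511/828123 ≈ -0.00061706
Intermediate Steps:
R(k, u) = -3 + k - u (R(k, u) = -3 + (k - u) = -3 + k - u)
y(j, g) = -511
y(R(-12, 27), -980)/828123 = -511/828123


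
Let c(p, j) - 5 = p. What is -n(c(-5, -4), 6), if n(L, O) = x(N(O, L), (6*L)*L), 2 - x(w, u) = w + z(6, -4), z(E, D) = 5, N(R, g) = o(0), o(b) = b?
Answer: 3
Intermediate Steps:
N(R, g) = 0
c(p, j) = 5 + p
x(w, u) = -3 - w (x(w, u) = 2 - (w + 5) = 2 - (5 + w) = 2 + (-5 - w) = -3 - w)
n(L, O) = -3 (n(L, O) = -3 - 1*0 = -3 + 0 = -3)
-n(c(-5, -4), 6) = -1*(-3) = 3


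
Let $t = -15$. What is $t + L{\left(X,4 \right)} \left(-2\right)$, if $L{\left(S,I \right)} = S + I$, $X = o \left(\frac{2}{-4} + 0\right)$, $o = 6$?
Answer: $-17$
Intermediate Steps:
$X = -3$ ($X = 6 \left(\frac{2}{-4} + 0\right) = 6 \left(2 \left(- \frac{1}{4}\right) + 0\right) = 6 \left(- \frac{1}{2} + 0\right) = 6 \left(- \frac{1}{2}\right) = -3$)
$L{\left(S,I \right)} = I + S$
$t + L{\left(X,4 \right)} \left(-2\right) = -15 + \left(4 - 3\right) \left(-2\right) = -15 + 1 \left(-2\right) = -15 - 2 = -17$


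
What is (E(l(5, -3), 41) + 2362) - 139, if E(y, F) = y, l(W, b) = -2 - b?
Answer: 2224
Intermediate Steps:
(E(l(5, -3), 41) + 2362) - 139 = ((-2 - 1*(-3)) + 2362) - 139 = ((-2 + 3) + 2362) - 139 = (1 + 2362) - 139 = 2363 - 139 = 2224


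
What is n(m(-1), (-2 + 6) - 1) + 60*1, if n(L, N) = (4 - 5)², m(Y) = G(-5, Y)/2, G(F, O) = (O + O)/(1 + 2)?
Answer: 61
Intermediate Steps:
G(F, O) = 2*O/3 (G(F, O) = (2*O)/3 = (2*O)*(⅓) = 2*O/3)
m(Y) = Y/3 (m(Y) = (2*Y/3)/2 = (2*Y/3)*(½) = Y/3)
n(L, N) = 1 (n(L, N) = (-1)² = 1)
n(m(-1), (-2 + 6) - 1) + 60*1 = 1 + 60*1 = 1 + 60 = 61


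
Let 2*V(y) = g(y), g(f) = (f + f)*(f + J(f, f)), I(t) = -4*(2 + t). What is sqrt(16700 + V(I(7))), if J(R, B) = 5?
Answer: 2*sqrt(4454) ≈ 133.48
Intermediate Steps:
I(t) = -8 - 4*t
g(f) = 2*f*(5 + f) (g(f) = (f + f)*(f + 5) = (2*f)*(5 + f) = 2*f*(5 + f))
V(y) = y*(5 + y) (V(y) = (2*y*(5 + y))/2 = y*(5 + y))
sqrt(16700 + V(I(7))) = sqrt(16700 + (-8 - 4*7)*(5 + (-8 - 4*7))) = sqrt(16700 + (-8 - 28)*(5 + (-8 - 28))) = sqrt(16700 - 36*(5 - 36)) = sqrt(16700 - 36*(-31)) = sqrt(16700 + 1116) = sqrt(17816) = 2*sqrt(4454)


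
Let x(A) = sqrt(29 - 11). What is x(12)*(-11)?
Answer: -33*sqrt(2) ≈ -46.669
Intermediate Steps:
x(A) = 3*sqrt(2) (x(A) = sqrt(18) = 3*sqrt(2))
x(12)*(-11) = (3*sqrt(2))*(-11) = -33*sqrt(2)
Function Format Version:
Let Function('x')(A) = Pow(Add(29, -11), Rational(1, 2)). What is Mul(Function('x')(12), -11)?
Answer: Mul(-33, Pow(2, Rational(1, 2))) ≈ -46.669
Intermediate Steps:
Function('x')(A) = Mul(3, Pow(2, Rational(1, 2))) (Function('x')(A) = Pow(18, Rational(1, 2)) = Mul(3, Pow(2, Rational(1, 2))))
Mul(Function('x')(12), -11) = Mul(Mul(3, Pow(2, Rational(1, 2))), -11) = Mul(-33, Pow(2, Rational(1, 2)))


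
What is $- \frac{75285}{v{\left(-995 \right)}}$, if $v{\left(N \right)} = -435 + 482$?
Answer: $- \frac{75285}{47} \approx -1601.8$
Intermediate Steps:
$v{\left(N \right)} = 47$
$- \frac{75285}{v{\left(-995 \right)}} = - \frac{75285}{47}$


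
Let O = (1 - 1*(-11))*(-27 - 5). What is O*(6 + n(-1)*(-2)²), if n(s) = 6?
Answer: -11520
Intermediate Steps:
O = -384 (O = (1 + 11)*(-32) = 12*(-32) = -384)
O*(6 + n(-1)*(-2)²) = -384*(6 + 6*(-2)²) = -384*(6 + 6*4) = -384*(6 + 24) = -384*30 = -11520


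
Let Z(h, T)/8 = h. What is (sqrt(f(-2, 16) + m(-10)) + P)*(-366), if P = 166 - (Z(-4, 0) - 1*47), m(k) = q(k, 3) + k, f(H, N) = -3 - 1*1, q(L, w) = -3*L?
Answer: -91134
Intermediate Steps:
Z(h, T) = 8*h
f(H, N) = -4 (f(H, N) = -3 - 1 = -4)
m(k) = -2*k (m(k) = -3*k + k = -2*k)
P = 245 (P = 166 - (8*(-4) - 1*47) = 166 - (-32 - 47) = 166 - 1*(-79) = 166 + 79 = 245)
(sqrt(f(-2, 16) + m(-10)) + P)*(-366) = (sqrt(-4 - 2*(-10)) + 245)*(-366) = (sqrt(-4 + 20) + 245)*(-366) = (sqrt(16) + 245)*(-366) = (4 + 245)*(-366) = 249*(-366) = -91134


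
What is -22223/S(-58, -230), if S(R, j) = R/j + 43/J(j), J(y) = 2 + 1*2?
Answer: -10222580/5061 ≈ -2019.9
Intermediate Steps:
J(y) = 4 (J(y) = 2 + 2 = 4)
S(R, j) = 43/4 + R/j (S(R, j) = R/j + 43/4 = 43/4 + R/j)
-22223/S(-58, -230) = -22223/(43/4 - 58/(-230)) = -22223/(43/4 - 58*(-1/230)) = -22223/(43/4 + 29/115) = -22223/5061/460 = -22223*460/5061 = -10222580/5061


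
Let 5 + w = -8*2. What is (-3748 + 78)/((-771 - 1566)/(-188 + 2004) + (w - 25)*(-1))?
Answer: -6664720/81199 ≈ -82.079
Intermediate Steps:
w = -21 (w = -5 - 8*2 = -5 - 16 = -21)
(-3748 + 78)/((-771 - 1566)/(-188 + 2004) + (w - 25)*(-1)) = (-3748 + 78)/((-771 - 1566)/(-188 + 2004) + (-21 - 25)*(-1)) = -3670/(-2337/1816 - 46*(-1)) = -3670/(-2337*1/1816 + 46) = -3670/(-2337/1816 + 46) = -3670/81199/1816 = -3670*1816/81199 = -6664720/81199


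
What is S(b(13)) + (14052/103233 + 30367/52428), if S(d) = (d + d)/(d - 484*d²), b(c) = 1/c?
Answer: 186977926937/283243685556 ≈ 0.66013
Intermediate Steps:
S(d) = 2*d/(d - 484*d²) (S(d) = (2*d)/(d - 484*d²) = 2*d/(d - 484*d²))
S(b(13)) + (14052/103233 + 30367/52428) = -2/(-1 + 484/13) + (14052/103233 + 30367/52428) = -2/(-1 + 484*(1/13)) + (14052*(1/103233) + 30367*(1/52428)) = -2/(-1 + 484/13) + (4684/34411 + 30367/52428) = -2/471/13 + 1290531589/1804099908 = -2*13/471 + 1290531589/1804099908 = -26/471 + 1290531589/1804099908 = 186977926937/283243685556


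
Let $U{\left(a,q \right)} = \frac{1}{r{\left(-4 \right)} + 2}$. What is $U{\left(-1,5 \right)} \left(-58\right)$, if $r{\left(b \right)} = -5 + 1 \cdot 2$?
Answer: $58$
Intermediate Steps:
$r{\left(b \right)} = -3$ ($r{\left(b \right)} = -5 + 2 = -3$)
$U{\left(a,q \right)} = -1$ ($U{\left(a,q \right)} = \frac{1}{-3 + 2} = \frac{1}{-1} = -1$)
$U{\left(-1,5 \right)} \left(-58\right) = \left(-1\right) \left(-58\right) = 58$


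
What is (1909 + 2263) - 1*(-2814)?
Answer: 6986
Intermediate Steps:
(1909 + 2263) - 1*(-2814) = 4172 + 2814 = 6986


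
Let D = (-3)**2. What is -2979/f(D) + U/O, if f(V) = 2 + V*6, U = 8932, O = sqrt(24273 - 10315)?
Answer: -2979/56 + 638*sqrt(13958)/997 ≈ 22.406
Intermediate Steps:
O = sqrt(13958) ≈ 118.14
D = 9
f(V) = 2 + 6*V
-2979/f(D) + U/O = -2979/(2 + 6*9) + 8932/(sqrt(13958)) = -2979/(2 + 54) + 8932*(sqrt(13958)/13958) = -2979/56 + 638*sqrt(13958)/997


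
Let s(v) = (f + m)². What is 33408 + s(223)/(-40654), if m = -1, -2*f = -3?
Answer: 5432675327/162616 ≈ 33408.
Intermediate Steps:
f = 3/2 (f = -½*(-3) = 3/2 ≈ 1.5000)
s(v) = ¼ (s(v) = (3/2 - 1)² = (½)² = ¼)
33408 + s(223)/(-40654) = 33408 + (¼)/(-40654) = 33408 + (¼)*(-1/40654) = 33408 - 1/162616 = 5432675327/162616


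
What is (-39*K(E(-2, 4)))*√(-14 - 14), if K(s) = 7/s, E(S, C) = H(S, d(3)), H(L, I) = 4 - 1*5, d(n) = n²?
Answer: 546*I*√7 ≈ 1444.6*I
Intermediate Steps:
H(L, I) = -1 (H(L, I) = 4 - 5 = -1)
E(S, C) = -1
(-39*K(E(-2, 4)))*√(-14 - 14) = (-273/(-1))*√(-14 - 14) = (-273*(-1))*√(-28) = (-39*(-7))*(2*I*√7) = 273*(2*I*√7) = 546*I*√7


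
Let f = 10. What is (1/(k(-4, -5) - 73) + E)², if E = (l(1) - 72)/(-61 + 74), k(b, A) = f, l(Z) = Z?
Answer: 20124196/670761 ≈ 30.002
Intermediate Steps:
k(b, A) = 10
E = -71/13 (E = (1 - 72)/(-61 + 74) = -71/13 ≈ -5.4615)
(1/(k(-4, -5) - 73) + E)² = (1/(10 - 73) - 71/13)² = (1/(-63) - 71/13)² = (-1/63 - 71/13)² = (-4486/819)² = 20124196/670761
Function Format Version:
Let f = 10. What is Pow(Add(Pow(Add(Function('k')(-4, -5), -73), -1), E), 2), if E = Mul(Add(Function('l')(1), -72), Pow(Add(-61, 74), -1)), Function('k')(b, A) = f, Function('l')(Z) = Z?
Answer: Rational(20124196, 670761) ≈ 30.002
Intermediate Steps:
Function('k')(b, A) = 10
E = Rational(-71, 13) (E = Mul(Add(1, -72), Pow(Add(-61, 74), -1)) = Mul(-71, Pow(13, -1)) = Mul(-71, Rational(1, 13)) = Rational(-71, 13) ≈ -5.4615)
Pow(Add(Pow(Add(Function('k')(-4, -5), -73), -1), E), 2) = Pow(Add(Pow(Add(10, -73), -1), Rational(-71, 13)), 2) = Pow(Add(Pow(-63, -1), Rational(-71, 13)), 2) = Pow(Add(Rational(-1, 63), Rational(-71, 13)), 2) = Pow(Rational(-4486, 819), 2) = Rational(20124196, 670761)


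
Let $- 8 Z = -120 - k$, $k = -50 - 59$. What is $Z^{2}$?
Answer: $\frac{121}{64} \approx 1.8906$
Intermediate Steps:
$k = -109$
$Z = \frac{11}{8}$ ($Z = - \frac{-120 - -109}{8} = - \frac{-120 + 109}{8} = \left(- \frac{1}{8}\right) \left(-11\right) = \frac{11}{8} \approx 1.375$)
$Z^{2} = \left(\frac{11}{8}\right)^{2} = \frac{121}{64}$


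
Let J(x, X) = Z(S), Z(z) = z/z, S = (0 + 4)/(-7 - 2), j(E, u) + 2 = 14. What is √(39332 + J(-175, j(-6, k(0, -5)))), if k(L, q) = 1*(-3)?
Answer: √39333 ≈ 198.33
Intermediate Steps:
k(L, q) = -3
j(E, u) = 12 (j(E, u) = -2 + 14 = 12)
S = -4/9 (S = 4/(-9) = 4*(-⅑) = -4/9 ≈ -0.44444)
Z(z) = 1
J(x, X) = 1
√(39332 + J(-175, j(-6, k(0, -5)))) = √(39332 + 1) = √39333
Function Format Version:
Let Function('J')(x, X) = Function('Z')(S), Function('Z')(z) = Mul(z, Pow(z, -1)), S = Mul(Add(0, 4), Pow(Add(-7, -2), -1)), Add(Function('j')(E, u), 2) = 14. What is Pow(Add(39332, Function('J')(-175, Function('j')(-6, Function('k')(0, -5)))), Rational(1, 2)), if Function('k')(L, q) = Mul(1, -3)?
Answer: Pow(39333, Rational(1, 2)) ≈ 198.33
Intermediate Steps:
Function('k')(L, q) = -3
Function('j')(E, u) = 12 (Function('j')(E, u) = Add(-2, 14) = 12)
S = Rational(-4, 9) (S = Mul(4, Pow(-9, -1)) = Mul(4, Rational(-1, 9)) = Rational(-4, 9) ≈ -0.44444)
Function('Z')(z) = 1
Function('J')(x, X) = 1
Pow(Add(39332, Function('J')(-175, Function('j')(-6, Function('k')(0, -5)))), Rational(1, 2)) = Pow(Add(39332, 1), Rational(1, 2)) = Pow(39333, Rational(1, 2))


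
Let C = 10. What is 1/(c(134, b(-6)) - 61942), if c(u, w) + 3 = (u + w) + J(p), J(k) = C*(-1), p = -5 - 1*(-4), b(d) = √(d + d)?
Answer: -20607/1273945351 - 2*I*√3/3821836053 ≈ -1.6176e-5 - 9.064e-10*I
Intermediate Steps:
b(d) = √2*√d (b(d) = √(2*d) = √2*√d)
p = -1 (p = -5 + 4 = -1)
J(k) = -10 (J(k) = 10*(-1) = -10)
c(u, w) = -13 + u + w (c(u, w) = -3 + ((u + w) - 10) = -3 + (-10 + u + w) = -13 + u + w)
1/(c(134, b(-6)) - 61942) = 1/((-13 + 134 + √2*√(-6)) - 61942) = 1/((-13 + 134 + √2*(I*√6)) - 61942) = 1/((-13 + 134 + 2*I*√3) - 61942) = 1/((121 + 2*I*√3) - 61942) = 1/(-61821 + 2*I*√3)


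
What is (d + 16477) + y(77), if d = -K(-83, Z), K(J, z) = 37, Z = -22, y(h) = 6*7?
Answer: 16482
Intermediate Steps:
y(h) = 42
d = -37 (d = -1*37 = -37)
(d + 16477) + y(77) = (-37 + 16477) + 42 = 16440 + 42 = 16482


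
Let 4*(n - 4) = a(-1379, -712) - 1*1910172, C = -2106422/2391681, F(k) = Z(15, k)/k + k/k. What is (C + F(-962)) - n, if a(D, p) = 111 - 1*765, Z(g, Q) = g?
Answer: 549548387858074/1150398561 ≈ 4.7770e+5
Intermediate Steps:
a(D, p) = -654 (a(D, p) = 111 - 765 = -654)
F(k) = 1 + 15/k (F(k) = 15/k + k/k = 15/k + 1 = 1 + 15/k)
C = -2106422/2391681 (C = -2106422*1/2391681 = -2106422/2391681 ≈ -0.88073)
n = -955405/2 (n = 4 + (-654 - 1*1910172)/4 = 4 + (-654 - 1910172)/4 = 4 + (¼)*(-1910826) = 4 - 955413/2 = -955405/2 ≈ -4.7770e+5)
(C + F(-962)) - n = (-2106422/2391681 + (15 - 962)/(-962)) - 1*(-955405/2) = (-2106422/2391681 - 1/962*(-947)) + 955405/2 = (-2106422/2391681 + 947/962) + 955405/2 = 238543943/2300797122 + 955405/2 = 549548387858074/1150398561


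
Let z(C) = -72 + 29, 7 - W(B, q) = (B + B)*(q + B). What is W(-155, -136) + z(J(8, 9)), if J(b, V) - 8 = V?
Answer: -90246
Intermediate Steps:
W(B, q) = 7 - 2*B*(B + q) (W(B, q) = 7 - (B + B)*(q + B) = 7 - 2*B*(B + q))
J(b, V) = 8 + V
z(C) = -43
W(-155, -136) + z(J(8, 9)) = (7 - 2*(-155)² - 2*(-155)*(-136)) - 43 = (7 - 2*24025 - 42160) - 43 = (7 - 48050 - 42160) - 43 = -90203 - 43 = -90246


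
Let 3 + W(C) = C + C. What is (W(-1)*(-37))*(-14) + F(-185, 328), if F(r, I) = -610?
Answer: -3200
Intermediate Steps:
W(C) = -3 + 2*C (W(C) = -3 + (C + C) = -3 + 2*C)
(W(-1)*(-37))*(-14) + F(-185, 328) = ((-3 + 2*(-1))*(-37))*(-14) - 610 = ((-3 - 2)*(-37))*(-14) - 610 = -5*(-37)*(-14) - 610 = 185*(-14) - 610 = -2590 - 610 = -3200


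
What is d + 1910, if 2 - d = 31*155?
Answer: -2893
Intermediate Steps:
d = -4803 (d = 2 - 31*155 = 2 - 1*4805 = 2 - 4805 = -4803)
d + 1910 = -4803 + 1910 = -2893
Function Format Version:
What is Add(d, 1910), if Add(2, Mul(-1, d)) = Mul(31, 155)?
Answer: -2893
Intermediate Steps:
d = -4803 (d = Add(2, Mul(-1, Mul(31, 155))) = Add(2, Mul(-1, 4805)) = Add(2, -4805) = -4803)
Add(d, 1910) = Add(-4803, 1910) = -2893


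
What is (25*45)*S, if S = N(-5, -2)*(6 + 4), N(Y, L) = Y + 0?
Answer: -56250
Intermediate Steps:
N(Y, L) = Y
S = -50 (S = -5*(6 + 4) = -5*10 = -50)
(25*45)*S = (25*45)*(-50) = 1125*(-50) = -56250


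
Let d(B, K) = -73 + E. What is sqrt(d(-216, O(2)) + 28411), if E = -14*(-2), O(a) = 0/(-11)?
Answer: sqrt(28366) ≈ 168.42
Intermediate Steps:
O(a) = 0 (O(a) = 0*(-1/11) = 0)
E = 28
d(B, K) = -45 (d(B, K) = -73 + 28 = -45)
sqrt(d(-216, O(2)) + 28411) = sqrt(-45 + 28411) = sqrt(28366)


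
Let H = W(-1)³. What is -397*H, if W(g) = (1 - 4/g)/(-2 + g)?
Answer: 49625/27 ≈ 1838.0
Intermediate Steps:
W(g) = (1 - 4/g)/(-2 + g)
H = -125/27 (H = ((-4 - 1)/((-1)*(-2 - 1)))³ = (-1*(-5)/(-3))³ = (-1*(-⅓)*(-5))³ = (-5/3)³ = -125/27 ≈ -4.6296)
-397*H = -397*(-125/27) = 49625/27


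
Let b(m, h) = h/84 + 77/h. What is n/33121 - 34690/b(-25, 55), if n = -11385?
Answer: -43870561005/2598493 ≈ -16883.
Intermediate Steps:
b(m, h) = 77/h + h/84 (b(m, h) = h*(1/84) + 77/h = h/84 + 77/h = 77/h + h/84)
n/33121 - 34690/b(-25, 55) = -11385/33121 - 34690/(77/55 + (1/84)*55) = -11385*1/33121 - 34690/(77*(1/55) + 55/84) = -1035/3011 - 34690/(7/5 + 55/84) = -1035/3011 - 34690/863/420 = -1035/3011 - 34690*420/863 = -1035/3011 - 14569800/863 = -43870561005/2598493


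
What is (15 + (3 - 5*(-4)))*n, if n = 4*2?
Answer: 304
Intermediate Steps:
n = 8
(15 + (3 - 5*(-4)))*n = (15 + (3 - 5*(-4)))*8 = (15 + (3 + 20))*8 = (15 + 23)*8 = 38*8 = 304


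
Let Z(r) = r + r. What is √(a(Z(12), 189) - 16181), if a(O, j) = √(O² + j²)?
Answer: √(-16181 + 3*√4033) ≈ 126.45*I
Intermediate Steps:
Z(r) = 2*r
√(a(Z(12), 189) - 16181) = √(√((2*12)² + 189²) - 16181) = √(√(24² + 35721) - 16181) = √(√(576 + 35721) - 16181) = √(√36297 - 16181) = √(3*√4033 - 16181) = √(-16181 + 3*√4033)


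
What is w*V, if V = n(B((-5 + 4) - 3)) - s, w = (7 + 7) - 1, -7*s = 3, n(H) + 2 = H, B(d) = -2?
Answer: -325/7 ≈ -46.429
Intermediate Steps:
n(H) = -2 + H
s = -3/7 (s = -⅐*3 = -3/7 ≈ -0.42857)
w = 13 (w = 14 - 1 = 13)
V = -25/7 (V = (-2 - 2) - 1*(-3/7) = -4 + 3/7 = -25/7 ≈ -3.5714)
w*V = 13*(-25/7) = -325/7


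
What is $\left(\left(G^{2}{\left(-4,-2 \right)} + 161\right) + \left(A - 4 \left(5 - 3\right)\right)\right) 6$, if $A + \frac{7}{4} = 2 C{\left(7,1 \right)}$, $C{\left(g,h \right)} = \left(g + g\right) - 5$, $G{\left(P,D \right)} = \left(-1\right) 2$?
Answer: $\frac{2079}{2} \approx 1039.5$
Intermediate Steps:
$G{\left(P,D \right)} = -2$
$C{\left(g,h \right)} = -5 + 2 g$ ($C{\left(g,h \right)} = 2 g - 5 = -5 + 2 g$)
$A = \frac{65}{4}$ ($A = - \frac{7}{4} + 2 \left(-5 + 2 \cdot 7\right) = - \frac{7}{4} + 2 \left(-5 + 14\right) = - \frac{7}{4} + 2 \cdot 9 = - \frac{7}{4} + 18 = \frac{65}{4} \approx 16.25$)
$\left(\left(G^{2}{\left(-4,-2 \right)} + 161\right) + \left(A - 4 \left(5 - 3\right)\right)\right) 6 = \left(\left(\left(-2\right)^{2} + 161\right) + \left(\frac{65}{4} - 4 \left(5 - 3\right)\right)\right) 6 = \left(\left(4 + 161\right) + \left(\frac{65}{4} - 8\right)\right) 6 = \left(165 + \left(\frac{65}{4} - 8\right)\right) 6 = \left(165 + \frac{33}{4}\right) 6 = \frac{693}{4} \cdot 6 = \frac{2079}{2}$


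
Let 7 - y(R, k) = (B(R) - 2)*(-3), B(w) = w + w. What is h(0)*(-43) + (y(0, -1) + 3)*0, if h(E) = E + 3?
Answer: -129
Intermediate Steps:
B(w) = 2*w
h(E) = 3 + E
y(R, k) = 1 + 6*R (y(R, k) = 7 - (2*R - 2)*(-3) = 7 - (-2 + 2*R)*(-3) = 7 - (6 - 6*R) = 7 + (-6 + 6*R) = 1 + 6*R)
h(0)*(-43) + (y(0, -1) + 3)*0 = (3 + 0)*(-43) + ((1 + 6*0) + 3)*0 = 3*(-43) + ((1 + 0) + 3)*0 = -129 + (1 + 3)*0 = -129 + 4*0 = -129 + 0 = -129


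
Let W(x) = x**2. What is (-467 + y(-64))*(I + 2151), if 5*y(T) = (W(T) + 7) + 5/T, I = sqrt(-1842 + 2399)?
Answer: 243379197/320 + 113147*sqrt(557)/320 ≈ 7.6891e+5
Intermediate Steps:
I = sqrt(557) ≈ 23.601
y(T) = 7/5 + 1/T + T**2/5 (y(T) = ((T**2 + 7) + 5/T)/5 = ((7 + T**2) + 5/T)/5 = (7 + T**2 + 5/T)/5 = 7/5 + 1/T + T**2/5)
(-467 + y(-64))*(I + 2151) = (-467 + (1/5)*(5 - 64*(7 + (-64)**2))/(-64))*(sqrt(557) + 2151) = (-467 + (1/5)*(-1/64)*(5 - 64*(7 + 4096)))*(2151 + sqrt(557)) = (-467 + (1/5)*(-1/64)*(5 - 64*4103))*(2151 + sqrt(557)) = (-467 + (1/5)*(-1/64)*(5 - 262592))*(2151 + sqrt(557)) = (-467 + (1/5)*(-1/64)*(-262587))*(2151 + sqrt(557)) = (-467 + 262587/320)*(2151 + sqrt(557)) = 113147*(2151 + sqrt(557))/320 = 243379197/320 + 113147*sqrt(557)/320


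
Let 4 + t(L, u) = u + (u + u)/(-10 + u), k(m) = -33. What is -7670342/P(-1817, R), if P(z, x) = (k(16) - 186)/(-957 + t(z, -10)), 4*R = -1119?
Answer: -7440231740/219 ≈ -3.3974e+7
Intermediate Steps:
R = -1119/4 (R = (¼)*(-1119) = -1119/4 ≈ -279.75)
t(L, u) = -4 + u + 2*u/(-10 + u) (t(L, u) = -4 + (u + (u + u)/(-10 + u)) = -4 + (u + (2*u)/(-10 + u)) = -4 + (u + 2*u/(-10 + u)) = -4 + u + 2*u/(-10 + u))
P(z, x) = 219/970 (P(z, x) = (-33 - 186)/(-957 + (40 + (-10)² - 12*(-10))/(-10 - 10)) = -219/(-957 + (40 + 100 + 120)/(-20)) = -219/(-957 - 1/20*260) = -219/(-957 - 13) = -219/(-970) = -219*(-1/970) = 219/970)
-7670342/P(-1817, R) = -7670342/219/970 = -7670342*970/219 = -7440231740/219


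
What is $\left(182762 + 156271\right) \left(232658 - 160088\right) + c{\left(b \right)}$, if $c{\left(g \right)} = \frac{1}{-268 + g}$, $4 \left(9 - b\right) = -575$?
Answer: $\frac{11342271037406}{461} \approx 2.4604 \cdot 10^{10}$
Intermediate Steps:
$b = \frac{611}{4}$ ($b = 9 - - \frac{575}{4} = 9 + \frac{575}{4} = \frac{611}{4} \approx 152.75$)
$\left(182762 + 156271\right) \left(232658 - 160088\right) + c{\left(b \right)} = \left(182762 + 156271\right) \left(232658 - 160088\right) + \frac{1}{-268 + \frac{611}{4}} = 339033 \left(232658 - 160088\right) + \frac{1}{- \frac{461}{4}} = 339033 \left(232658 - 160088\right) - \frac{4}{461} = 339033 \cdot 72570 - \frac{4}{461} = 24603624810 - \frac{4}{461} = \frac{11342271037406}{461}$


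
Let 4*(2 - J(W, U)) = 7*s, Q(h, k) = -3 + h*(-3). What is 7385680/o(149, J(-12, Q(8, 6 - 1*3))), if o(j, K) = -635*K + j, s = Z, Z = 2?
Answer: 14771360/2203 ≈ 6705.1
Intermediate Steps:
Q(h, k) = -3 - 3*h
s = 2
J(W, U) = -3/2 (J(W, U) = 2 - 7*2/4 = 2 - ¼*14 = 2 - 7/2 = -3/2)
o(j, K) = j - 635*K
7385680/o(149, J(-12, Q(8, 6 - 1*3))) = 7385680/(149 - 635*(-3/2)) = 7385680/(149 + 1905/2) = 7385680/(2203/2) = 7385680*(2/2203) = 14771360/2203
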